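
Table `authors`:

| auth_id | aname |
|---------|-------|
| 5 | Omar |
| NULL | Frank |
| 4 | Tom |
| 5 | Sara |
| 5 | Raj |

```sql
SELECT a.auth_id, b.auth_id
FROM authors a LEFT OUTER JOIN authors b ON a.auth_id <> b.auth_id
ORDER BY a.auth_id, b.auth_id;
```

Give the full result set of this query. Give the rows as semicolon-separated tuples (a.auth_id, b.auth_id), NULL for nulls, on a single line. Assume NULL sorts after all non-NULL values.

LEFT JOIN keeps every row from `authors a`; unmatched rows get NULL for `authors b`'s columns.
Matching on a.auth_id <> b.auth_id. A NULL in a compared column never satisfies the condition.
- a (auth_id=5) pairs with 1 row(s) of b.
- a (auth_id=NULL) has no partner → padded with NULL.
- a (auth_id=4) pairs with 3 row(s) of b.
- a (auth_id=5) pairs with 1 row(s) of b.
- a (auth_id=5) pairs with 1 row(s) of b.
After projecting and ordering:
a.auth_id | b.auth_id
4 | 5
4 | 5
4 | 5
5 | 4
5 | 4
5 | 4
NULL | NULL

(4, 5); (4, 5); (4, 5); (5, 4); (5, 4); (5, 4); (NULL, NULL)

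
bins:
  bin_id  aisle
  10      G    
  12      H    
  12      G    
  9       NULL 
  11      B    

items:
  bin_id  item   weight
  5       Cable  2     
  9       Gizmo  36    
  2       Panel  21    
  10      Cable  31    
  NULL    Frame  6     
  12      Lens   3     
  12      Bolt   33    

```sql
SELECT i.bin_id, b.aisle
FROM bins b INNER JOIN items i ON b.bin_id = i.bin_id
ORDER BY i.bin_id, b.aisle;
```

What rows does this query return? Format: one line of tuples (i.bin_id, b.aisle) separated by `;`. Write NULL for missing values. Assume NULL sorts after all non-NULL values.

INNER JOIN keeps only pairs where the ON condition holds.
Matching on b.bin_id = i.bin_id. A NULL in a compared column never satisfies the condition.
- b (bin_id=10) pairs with 1 row(s) of i.
- b (bin_id=12) pairs with 2 row(s) of i.
- b (bin_id=12) pairs with 2 row(s) of i.
- b (bin_id=9) pairs with 1 row(s) of i.
- b (bin_id=11) has no partner → excluded.
After projecting and ordering:
i.bin_id | b.aisle
9 | NULL
10 | G
12 | G
12 | G
12 | H
12 | H

(9, NULL); (10, G); (12, G); (12, G); (12, H); (12, H)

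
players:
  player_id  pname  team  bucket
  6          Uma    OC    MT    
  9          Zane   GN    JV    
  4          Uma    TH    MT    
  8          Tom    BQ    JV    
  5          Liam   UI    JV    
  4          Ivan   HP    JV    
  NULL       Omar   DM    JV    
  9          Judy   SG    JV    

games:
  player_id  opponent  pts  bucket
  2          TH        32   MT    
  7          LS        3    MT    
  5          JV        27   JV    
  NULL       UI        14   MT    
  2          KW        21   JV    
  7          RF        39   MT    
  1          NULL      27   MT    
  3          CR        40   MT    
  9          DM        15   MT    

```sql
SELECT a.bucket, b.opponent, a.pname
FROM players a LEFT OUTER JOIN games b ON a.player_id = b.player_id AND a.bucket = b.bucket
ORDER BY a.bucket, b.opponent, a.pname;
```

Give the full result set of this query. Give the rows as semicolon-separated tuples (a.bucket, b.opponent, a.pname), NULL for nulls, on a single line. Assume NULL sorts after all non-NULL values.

(JV, JV, Liam); (JV, NULL, Ivan); (JV, NULL, Judy); (JV, NULL, Omar); (JV, NULL, Tom); (JV, NULL, Zane); (MT, NULL, Uma); (MT, NULL, Uma)

LEFT JOIN keeps every row from `players`; unmatched rows get NULL for `games`'s columns.
Matching on a.player_id = b.player_id AND a.bucket = b.bucket. A NULL in a compared column never satisfies the condition.
Matched pairs: 1; unmatched a rows kept: 7.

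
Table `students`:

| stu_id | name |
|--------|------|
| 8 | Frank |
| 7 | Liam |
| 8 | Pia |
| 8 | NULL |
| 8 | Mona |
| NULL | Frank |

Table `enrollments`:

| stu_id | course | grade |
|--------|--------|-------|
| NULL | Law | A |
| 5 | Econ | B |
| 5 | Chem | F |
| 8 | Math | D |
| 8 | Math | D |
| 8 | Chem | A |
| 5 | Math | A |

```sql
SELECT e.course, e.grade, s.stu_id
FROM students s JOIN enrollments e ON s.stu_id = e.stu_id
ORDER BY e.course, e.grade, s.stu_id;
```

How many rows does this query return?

INNER JOIN keeps only pairs where the ON condition holds.
Matching on s.stu_id = e.stu_id. A NULL in a compared column never satisfies the condition.
- s (stu_id=8) pairs with 3 row(s) of e.
- s (stu_id=7) has no partner → excluded.
- s (stu_id=8) pairs with 3 row(s) of e.
- s (stu_id=8) pairs with 3 row(s) of e.
- s (stu_id=8) pairs with 3 row(s) of e.
- s (stu_id=NULL) has no partner → excluded.
Total: 12 rows.

12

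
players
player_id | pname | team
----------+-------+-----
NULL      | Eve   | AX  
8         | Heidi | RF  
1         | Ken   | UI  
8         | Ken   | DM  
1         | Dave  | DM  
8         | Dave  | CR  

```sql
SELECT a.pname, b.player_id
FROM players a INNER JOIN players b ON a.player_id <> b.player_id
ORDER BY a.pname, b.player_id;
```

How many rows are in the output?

INNER JOIN keeps only pairs where the ON condition holds.
Matching on a.player_id <> b.player_id. A NULL in a compared column never satisfies the condition.
- a row (player_id=NULL): no match → dropped.
- a row (player_id=8): matches 2 b row(s) → 2 output row(s).
- a row (player_id=1): matches 3 b row(s) → 3 output row(s).
- a row (player_id=8): matches 2 b row(s) → 2 output row(s).
- a row (player_id=1): matches 3 b row(s) → 3 output row(s).
- a row (player_id=8): matches 2 b row(s) → 2 output row(s).
Total: 12 rows.

12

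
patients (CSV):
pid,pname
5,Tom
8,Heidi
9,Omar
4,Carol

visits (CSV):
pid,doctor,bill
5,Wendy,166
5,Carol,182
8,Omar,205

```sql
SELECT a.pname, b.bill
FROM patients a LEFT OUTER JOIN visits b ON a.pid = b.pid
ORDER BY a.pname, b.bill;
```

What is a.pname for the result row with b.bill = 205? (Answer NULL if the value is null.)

Heidi

LEFT JOIN keeps every row from `patients`; unmatched rows get NULL for `visits`'s columns.
Matching on a.pid = b.pid.
- a row (pid=5): matches 2 b row(s) → 2 output row(s).
- a row (pid=8): matches 1 b row(s) → 1 output row(s).
- a row (pid=9): no match → kept, b columns NULL.
- a row (pid=4): no match → kept, b columns NULL.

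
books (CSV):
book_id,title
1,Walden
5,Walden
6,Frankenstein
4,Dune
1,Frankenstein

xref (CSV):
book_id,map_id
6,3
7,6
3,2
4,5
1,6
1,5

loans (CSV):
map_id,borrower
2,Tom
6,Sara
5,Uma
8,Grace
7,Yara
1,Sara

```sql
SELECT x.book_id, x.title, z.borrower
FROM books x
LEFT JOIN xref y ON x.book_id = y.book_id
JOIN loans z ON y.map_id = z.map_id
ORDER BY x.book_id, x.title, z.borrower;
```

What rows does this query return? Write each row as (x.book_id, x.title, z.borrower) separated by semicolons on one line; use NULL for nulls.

(1, Frankenstein, Sara); (1, Frankenstein, Uma); (1, Walden, Sara); (1, Walden, Uma); (4, Dune, Uma)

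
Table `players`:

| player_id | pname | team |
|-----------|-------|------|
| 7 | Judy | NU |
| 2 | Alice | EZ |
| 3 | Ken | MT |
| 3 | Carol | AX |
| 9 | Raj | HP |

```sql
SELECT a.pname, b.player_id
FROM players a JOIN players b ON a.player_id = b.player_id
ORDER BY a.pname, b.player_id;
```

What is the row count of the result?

7

INNER JOIN keeps only pairs where the ON condition holds.
Matching on a.player_id = b.player_id.
- a row (player_id=7): matches 1 b row(s) → 1 output row(s).
- a row (player_id=2): matches 1 b row(s) → 1 output row(s).
- a row (player_id=3): matches 2 b row(s) → 2 output row(s).
- a row (player_id=3): matches 2 b row(s) → 2 output row(s).
- a row (player_id=9): matches 1 b row(s) → 1 output row(s).
Total: 7 rows.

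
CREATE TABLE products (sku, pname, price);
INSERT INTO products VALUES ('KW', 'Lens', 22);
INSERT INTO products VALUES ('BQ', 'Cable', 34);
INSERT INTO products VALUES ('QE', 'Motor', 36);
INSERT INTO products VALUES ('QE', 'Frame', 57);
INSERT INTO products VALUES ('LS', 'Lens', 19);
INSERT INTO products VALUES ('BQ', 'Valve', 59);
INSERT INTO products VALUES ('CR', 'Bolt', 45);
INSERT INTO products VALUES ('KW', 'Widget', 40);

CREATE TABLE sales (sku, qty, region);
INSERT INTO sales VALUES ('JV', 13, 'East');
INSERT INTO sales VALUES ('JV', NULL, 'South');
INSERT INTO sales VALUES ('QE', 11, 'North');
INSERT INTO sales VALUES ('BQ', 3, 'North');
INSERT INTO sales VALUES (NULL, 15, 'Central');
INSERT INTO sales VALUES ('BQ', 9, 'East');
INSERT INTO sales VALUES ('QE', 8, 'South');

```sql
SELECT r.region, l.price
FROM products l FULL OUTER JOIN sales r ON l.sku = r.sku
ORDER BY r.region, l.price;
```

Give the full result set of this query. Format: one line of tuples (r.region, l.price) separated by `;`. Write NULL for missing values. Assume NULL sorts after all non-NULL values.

(Central, NULL); (East, 34); (East, 59); (East, NULL); (North, 34); (North, 36); (North, 57); (North, 59); (South, 36); (South, 57); (South, NULL); (NULL, 19); (NULL, 22); (NULL, 40); (NULL, 45)

FULL OUTER JOIN keeps every row from both sides; unmatched rows get NULL for the other side's columns.
Matching on l.sku = r.sku. A NULL in a compared column never satisfies the condition.
- l (sku=KW) has no partner → padded with NULL.
- l (sku=BQ) pairs with 2 row(s) of r.
- l (sku=QE) pairs with 2 row(s) of r.
- l (sku=QE) pairs with 2 row(s) of r.
- l (sku=LS) has no partner → padded with NULL.
- l (sku=BQ) pairs with 2 row(s) of r.
- l (sku=CR) has no partner → padded with NULL.
- l (sku=KW) has no partner → padded with NULL.
- 3 r row(s) had no l match → kept, l columns NULL.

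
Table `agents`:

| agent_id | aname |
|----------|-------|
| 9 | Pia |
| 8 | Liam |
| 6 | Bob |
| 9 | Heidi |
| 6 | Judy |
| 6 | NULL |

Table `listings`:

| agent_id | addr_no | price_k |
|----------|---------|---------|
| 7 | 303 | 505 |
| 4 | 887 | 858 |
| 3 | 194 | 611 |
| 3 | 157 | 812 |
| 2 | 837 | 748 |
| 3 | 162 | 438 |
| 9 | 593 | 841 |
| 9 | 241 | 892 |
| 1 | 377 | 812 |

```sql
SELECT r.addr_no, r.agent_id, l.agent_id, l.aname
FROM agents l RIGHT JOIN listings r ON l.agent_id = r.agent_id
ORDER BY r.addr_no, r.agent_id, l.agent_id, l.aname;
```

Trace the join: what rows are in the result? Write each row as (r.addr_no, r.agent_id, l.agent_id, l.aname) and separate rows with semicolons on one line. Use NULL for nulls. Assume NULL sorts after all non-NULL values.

(157, 3, NULL, NULL); (162, 3, NULL, NULL); (194, 3, NULL, NULL); (241, 9, 9, Heidi); (241, 9, 9, Pia); (303, 7, NULL, NULL); (377, 1, NULL, NULL); (593, 9, 9, Heidi); (593, 9, 9, Pia); (837, 2, NULL, NULL); (887, 4, NULL, NULL)

RIGHT JOIN keeps every row from `listings`; unmatched rows get NULL for `agents`'s columns.
Matching on l.agent_id = r.agent_id.
- agent_id=9: 2 matching r row(s), so 2 row(s) emitted.
- agent_id=8: no matching r row.
- agent_id=6: no matching r row.
- agent_id=9: 2 matching r row(s), so 2 row(s) emitted.
- agent_id=6: no matching r row.
- agent_id=6: no matching r row.
- plus 7 unmatched r row(s), each kept with NULL l columns.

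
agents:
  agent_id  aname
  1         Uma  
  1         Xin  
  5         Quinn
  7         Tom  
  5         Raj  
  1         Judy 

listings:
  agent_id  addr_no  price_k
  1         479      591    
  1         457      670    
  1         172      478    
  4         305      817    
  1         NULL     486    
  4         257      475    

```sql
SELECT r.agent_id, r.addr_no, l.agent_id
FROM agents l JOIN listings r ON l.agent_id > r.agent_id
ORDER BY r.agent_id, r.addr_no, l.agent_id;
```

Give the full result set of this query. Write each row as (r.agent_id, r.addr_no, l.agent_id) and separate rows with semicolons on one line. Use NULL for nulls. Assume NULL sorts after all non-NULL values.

(1, 172, 5); (1, 172, 5); (1, 172, 7); (1, 457, 5); (1, 457, 5); (1, 457, 7); (1, 479, 5); (1, 479, 5); (1, 479, 7); (1, NULL, 5); (1, NULL, 5); (1, NULL, 7); (4, 257, 5); (4, 257, 5); (4, 257, 7); (4, 305, 5); (4, 305, 5); (4, 305, 7)

INNER JOIN keeps only pairs where the ON condition holds.
Matching on l.agent_id > r.agent_id.
- l[0] agent_id=1 → no match; dropped.
- l[1] agent_id=1 → no match; dropped.
- l[2] agent_id=5 → 6 match(es) in r → 6 row(s).
- l[3] agent_id=7 → 6 match(es) in r → 6 row(s).
- l[4] agent_id=5 → 6 match(es) in r → 6 row(s).
- l[5] agent_id=1 → no match; dropped.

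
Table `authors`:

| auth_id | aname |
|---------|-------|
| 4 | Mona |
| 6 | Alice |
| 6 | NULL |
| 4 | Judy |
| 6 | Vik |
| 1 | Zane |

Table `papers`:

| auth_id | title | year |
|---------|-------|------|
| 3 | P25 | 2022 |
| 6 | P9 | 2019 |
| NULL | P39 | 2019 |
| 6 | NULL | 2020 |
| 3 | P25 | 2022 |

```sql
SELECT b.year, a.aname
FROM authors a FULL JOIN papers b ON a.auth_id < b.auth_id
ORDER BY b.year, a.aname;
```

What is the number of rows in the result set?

12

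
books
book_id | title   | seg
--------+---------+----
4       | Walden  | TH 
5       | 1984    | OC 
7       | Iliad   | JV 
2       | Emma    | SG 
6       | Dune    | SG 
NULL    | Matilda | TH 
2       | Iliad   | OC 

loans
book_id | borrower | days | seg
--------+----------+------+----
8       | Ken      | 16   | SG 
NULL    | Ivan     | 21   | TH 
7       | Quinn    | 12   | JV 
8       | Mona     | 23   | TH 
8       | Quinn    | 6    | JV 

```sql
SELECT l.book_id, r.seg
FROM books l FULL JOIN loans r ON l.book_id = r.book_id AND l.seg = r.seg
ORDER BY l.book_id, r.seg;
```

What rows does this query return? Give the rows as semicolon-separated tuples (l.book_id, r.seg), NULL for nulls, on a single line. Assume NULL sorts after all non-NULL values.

(2, NULL); (2, NULL); (4, NULL); (5, NULL); (6, NULL); (7, JV); (NULL, JV); (NULL, SG); (NULL, TH); (NULL, TH); (NULL, NULL)

FULL OUTER JOIN keeps every row from both sides; unmatched rows get NULL for the other side's columns.
Matching on l.book_id = r.book_id AND l.seg = r.seg. A NULL in a compared column never satisfies the condition.
- book_id=4, seg=TH: no r row matches, row kept with r columns NULL.
- book_id=5, seg=OC: no r row matches, row kept with r columns NULL.
- book_id=7, seg=JV: 1 matching r row(s), so 1 row(s) emitted.
- book_id=2, seg=SG: no r row matches, row kept with r columns NULL.
- book_id=6, seg=SG: no r row matches, row kept with r columns NULL.
- book_id=NULL, seg=TH: no r row matches, row kept with r columns NULL.
- book_id=2, seg=OC: no r row matches, row kept with r columns NULL.
- plus 4 unmatched r row(s), each kept with NULL l columns.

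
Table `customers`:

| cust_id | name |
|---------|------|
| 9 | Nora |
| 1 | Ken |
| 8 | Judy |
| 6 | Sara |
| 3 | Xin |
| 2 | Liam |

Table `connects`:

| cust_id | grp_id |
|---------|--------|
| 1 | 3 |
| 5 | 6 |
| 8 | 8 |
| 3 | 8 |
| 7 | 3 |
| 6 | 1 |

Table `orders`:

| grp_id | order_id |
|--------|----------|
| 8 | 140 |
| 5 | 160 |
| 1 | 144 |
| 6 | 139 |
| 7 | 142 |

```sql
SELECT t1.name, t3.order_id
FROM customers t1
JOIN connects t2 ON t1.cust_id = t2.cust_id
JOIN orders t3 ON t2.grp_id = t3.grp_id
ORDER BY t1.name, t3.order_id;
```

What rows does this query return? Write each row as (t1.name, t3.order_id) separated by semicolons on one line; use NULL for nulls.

(Judy, 140); (Sara, 144); (Xin, 140)

Evaluate left to right. First `customers t1 INNER JOIN connects t2` on cust_id: 4 row(s).
Then INNER JOIN `orders t3` on grp_id: keep only rows whose t2.grp_id appears in t3.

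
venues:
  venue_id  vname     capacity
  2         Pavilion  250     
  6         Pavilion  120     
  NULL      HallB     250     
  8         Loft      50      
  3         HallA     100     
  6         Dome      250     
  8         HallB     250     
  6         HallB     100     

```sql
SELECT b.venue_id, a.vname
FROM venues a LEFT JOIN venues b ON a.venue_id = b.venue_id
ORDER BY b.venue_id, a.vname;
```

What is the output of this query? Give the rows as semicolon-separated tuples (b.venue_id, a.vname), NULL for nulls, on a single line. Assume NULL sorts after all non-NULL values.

LEFT JOIN keeps every row from `venues a`; unmatched rows get NULL for `venues b`'s columns.
Matching on a.venue_id = b.venue_id. A NULL in a compared column never satisfies the condition.
- venue_id=2: 1 matching b row(s), so 1 row(s) emitted.
- venue_id=6: 3 matching b row(s), so 3 row(s) emitted.
- venue_id=NULL: no b row matches, row kept with b columns NULL.
- venue_id=8: 2 matching b row(s), so 2 row(s) emitted.
- venue_id=3: 1 matching b row(s), so 1 row(s) emitted.
- venue_id=6: 3 matching b row(s), so 3 row(s) emitted.
- venue_id=8: 2 matching b row(s), so 2 row(s) emitted.
- venue_id=6: 3 matching b row(s), so 3 row(s) emitted.

(2, Pavilion); (3, HallA); (6, Dome); (6, Dome); (6, Dome); (6, HallB); (6, HallB); (6, HallB); (6, Pavilion); (6, Pavilion); (6, Pavilion); (8, HallB); (8, HallB); (8, Loft); (8, Loft); (NULL, HallB)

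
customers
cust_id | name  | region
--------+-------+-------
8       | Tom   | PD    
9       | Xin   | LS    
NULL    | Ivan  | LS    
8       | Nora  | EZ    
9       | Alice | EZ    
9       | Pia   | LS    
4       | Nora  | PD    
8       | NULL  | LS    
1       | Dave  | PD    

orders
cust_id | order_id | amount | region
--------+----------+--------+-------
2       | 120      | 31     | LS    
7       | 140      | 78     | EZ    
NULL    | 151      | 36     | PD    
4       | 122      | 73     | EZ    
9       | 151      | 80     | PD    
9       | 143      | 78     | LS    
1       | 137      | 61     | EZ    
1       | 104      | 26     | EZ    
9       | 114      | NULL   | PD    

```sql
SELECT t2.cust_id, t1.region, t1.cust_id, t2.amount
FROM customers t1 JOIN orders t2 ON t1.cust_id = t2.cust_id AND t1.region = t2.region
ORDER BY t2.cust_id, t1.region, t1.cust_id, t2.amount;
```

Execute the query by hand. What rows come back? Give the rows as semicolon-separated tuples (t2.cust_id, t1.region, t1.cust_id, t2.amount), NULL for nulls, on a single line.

(9, LS, 9, 78); (9, LS, 9, 78)

INNER JOIN keeps only pairs where the ON condition holds.
Matching on t1.cust_id = t2.cust_id AND t1.region = t2.region. A NULL in a compared column never satisfies the condition.
- t1 row (cust_id=8, region=PD): no match → dropped.
- t1 row (cust_id=9, region=LS): matches 1 t2 row(s) → 1 output row(s).
- t1 row (cust_id=NULL, region=LS): no match → dropped.
- t1 row (cust_id=8, region=EZ): no match → dropped.
- t1 row (cust_id=9, region=EZ): no match → dropped.
- t1 row (cust_id=9, region=LS): matches 1 t2 row(s) → 1 output row(s).
- t1 row (cust_id=4, region=PD): no match → dropped.
- t1 row (cust_id=8, region=LS): no match → dropped.
- t1 row (cust_id=1, region=PD): no match → dropped.
After projecting and ordering:
t2.cust_id | t1.region | t1.cust_id | t2.amount
9 | LS | 9 | 78
9 | LS | 9 | 78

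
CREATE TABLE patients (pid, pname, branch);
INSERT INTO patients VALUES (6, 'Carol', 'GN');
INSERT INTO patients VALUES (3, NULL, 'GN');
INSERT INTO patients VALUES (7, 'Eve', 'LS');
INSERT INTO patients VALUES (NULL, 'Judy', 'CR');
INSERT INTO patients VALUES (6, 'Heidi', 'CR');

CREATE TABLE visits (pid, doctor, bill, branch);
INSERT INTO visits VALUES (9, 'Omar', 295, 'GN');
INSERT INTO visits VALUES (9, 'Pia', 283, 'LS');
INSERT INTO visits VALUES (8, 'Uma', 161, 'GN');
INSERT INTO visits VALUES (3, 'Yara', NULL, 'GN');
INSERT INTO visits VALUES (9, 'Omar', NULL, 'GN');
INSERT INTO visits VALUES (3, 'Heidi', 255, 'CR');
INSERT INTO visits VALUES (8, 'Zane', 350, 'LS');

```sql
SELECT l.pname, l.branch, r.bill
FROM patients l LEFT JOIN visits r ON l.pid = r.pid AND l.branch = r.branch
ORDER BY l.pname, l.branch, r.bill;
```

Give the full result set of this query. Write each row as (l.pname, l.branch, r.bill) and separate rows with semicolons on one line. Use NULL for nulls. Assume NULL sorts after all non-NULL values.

LEFT JOIN keeps every row from `patients`; unmatched rows get NULL for `visits`'s columns.
Matching on l.pid = r.pid AND l.branch = r.branch. A NULL in a compared column never satisfies the condition.
- l (pid=6, branch=GN) has no partner → padded with NULL.
- l (pid=3, branch=GN) pairs with 1 row(s) of r.
- l (pid=7, branch=LS) has no partner → padded with NULL.
- l (pid=NULL, branch=CR) has no partner → padded with NULL.
- l (pid=6, branch=CR) has no partner → padded with NULL.
After projecting and ordering:
l.pname | l.branch | r.bill
Carol | GN | NULL
Eve | LS | NULL
Heidi | CR | NULL
Judy | CR | NULL
NULL | GN | NULL

(Carol, GN, NULL); (Eve, LS, NULL); (Heidi, CR, NULL); (Judy, CR, NULL); (NULL, GN, NULL)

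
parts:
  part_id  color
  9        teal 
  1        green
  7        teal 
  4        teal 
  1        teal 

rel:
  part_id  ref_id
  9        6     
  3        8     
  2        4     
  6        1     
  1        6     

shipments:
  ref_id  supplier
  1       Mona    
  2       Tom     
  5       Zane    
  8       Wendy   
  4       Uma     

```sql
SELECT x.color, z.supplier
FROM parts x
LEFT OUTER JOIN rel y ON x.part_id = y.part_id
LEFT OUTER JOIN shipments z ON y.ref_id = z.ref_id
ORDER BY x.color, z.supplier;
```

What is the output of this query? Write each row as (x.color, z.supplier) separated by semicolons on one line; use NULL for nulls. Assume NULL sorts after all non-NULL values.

(green, NULL); (teal, NULL); (teal, NULL); (teal, NULL); (teal, NULL)

Step 1 — x LEFT JOIN y on part_id → 5 row(s).
Then LEFT JOIN `shipments z` on ref_id: each of those 5 rows is kept; rows whose y.ref_id has no match in z get NULL for z's columns.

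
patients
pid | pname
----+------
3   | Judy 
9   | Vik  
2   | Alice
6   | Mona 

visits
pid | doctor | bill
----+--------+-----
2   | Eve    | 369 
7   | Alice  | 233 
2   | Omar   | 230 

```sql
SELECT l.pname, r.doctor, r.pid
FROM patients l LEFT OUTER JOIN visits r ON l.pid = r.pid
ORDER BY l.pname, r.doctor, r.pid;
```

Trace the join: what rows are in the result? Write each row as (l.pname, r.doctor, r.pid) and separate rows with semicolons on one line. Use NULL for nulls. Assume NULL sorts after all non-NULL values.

(Alice, Eve, 2); (Alice, Omar, 2); (Judy, NULL, NULL); (Mona, NULL, NULL); (Vik, NULL, NULL)

LEFT JOIN keeps every row from `patients`; unmatched rows get NULL for `visits`'s columns.
Matching on l.pid = r.pid.
- pid=3: no r row matches, row kept with r columns NULL.
- pid=9: no r row matches, row kept with r columns NULL.
- pid=2: 2 matching r row(s), so 2 row(s) emitted.
- pid=6: no r row matches, row kept with r columns NULL.
After projecting and ordering:
l.pname | r.doctor | r.pid
Alice | Eve | 2
Alice | Omar | 2
Judy | NULL | NULL
Mona | NULL | NULL
Vik | NULL | NULL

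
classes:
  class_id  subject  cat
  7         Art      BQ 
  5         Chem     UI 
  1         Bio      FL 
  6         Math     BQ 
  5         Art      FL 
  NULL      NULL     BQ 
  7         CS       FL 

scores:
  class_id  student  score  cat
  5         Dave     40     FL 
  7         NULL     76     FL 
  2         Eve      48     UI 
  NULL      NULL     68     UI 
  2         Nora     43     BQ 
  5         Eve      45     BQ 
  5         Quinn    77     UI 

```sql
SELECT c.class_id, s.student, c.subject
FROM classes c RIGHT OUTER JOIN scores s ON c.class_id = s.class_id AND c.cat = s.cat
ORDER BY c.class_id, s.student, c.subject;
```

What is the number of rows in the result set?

7

RIGHT JOIN keeps every row from `scores`; unmatched rows get NULL for `classes`'s columns.
Matching on c.class_id = s.class_id AND c.cat = s.cat. A NULL in a compared column never satisfies the condition.
Matched pairs: 3; unmatched s rows kept: 4.
Total: 3 matched + 4 padded = 7 rows.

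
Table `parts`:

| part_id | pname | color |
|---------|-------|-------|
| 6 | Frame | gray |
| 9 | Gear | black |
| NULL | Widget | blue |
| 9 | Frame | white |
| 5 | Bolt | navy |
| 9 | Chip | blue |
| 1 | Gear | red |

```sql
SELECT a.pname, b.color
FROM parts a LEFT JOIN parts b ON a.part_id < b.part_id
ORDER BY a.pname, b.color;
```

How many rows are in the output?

16

LEFT JOIN keeps every row from `parts a`; unmatched rows get NULL for `parts b`'s columns.
Matching on a.part_id < b.part_id. A NULL in a compared column never satisfies the condition.
- part_id=6: 3 matching b row(s), so 3 row(s) emitted.
- part_id=9: no b row matches, row kept with b columns NULL.
- part_id=NULL: no b row matches, row kept with b columns NULL.
- part_id=9: no b row matches, row kept with b columns NULL.
- part_id=5: 4 matching b row(s), so 4 row(s) emitted.
- part_id=9: no b row matches, row kept with b columns NULL.
- part_id=1: 5 matching b row(s), so 5 row(s) emitted.
Total: 12 matched + 4 padded = 16 rows.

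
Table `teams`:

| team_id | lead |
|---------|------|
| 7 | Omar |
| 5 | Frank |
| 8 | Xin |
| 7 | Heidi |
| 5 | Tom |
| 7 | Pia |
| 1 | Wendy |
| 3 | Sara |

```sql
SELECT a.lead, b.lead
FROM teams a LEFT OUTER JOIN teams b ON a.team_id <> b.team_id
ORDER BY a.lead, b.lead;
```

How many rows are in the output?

LEFT JOIN keeps every row from `teams a`; unmatched rows get NULL for `teams b`'s columns.
Matching on a.team_id <> b.team_id.
- a (team_id=7) pairs with 5 row(s) of b.
- a (team_id=5) pairs with 6 row(s) of b.
- a (team_id=8) pairs with 7 row(s) of b.
- a (team_id=7) pairs with 5 row(s) of b.
- a (team_id=5) pairs with 6 row(s) of b.
- a (team_id=7) pairs with 5 row(s) of b.
- a (team_id=1) pairs with 7 row(s) of b.
- a (team_id=3) pairs with 7 row(s) of b.
Total: 48 rows.

48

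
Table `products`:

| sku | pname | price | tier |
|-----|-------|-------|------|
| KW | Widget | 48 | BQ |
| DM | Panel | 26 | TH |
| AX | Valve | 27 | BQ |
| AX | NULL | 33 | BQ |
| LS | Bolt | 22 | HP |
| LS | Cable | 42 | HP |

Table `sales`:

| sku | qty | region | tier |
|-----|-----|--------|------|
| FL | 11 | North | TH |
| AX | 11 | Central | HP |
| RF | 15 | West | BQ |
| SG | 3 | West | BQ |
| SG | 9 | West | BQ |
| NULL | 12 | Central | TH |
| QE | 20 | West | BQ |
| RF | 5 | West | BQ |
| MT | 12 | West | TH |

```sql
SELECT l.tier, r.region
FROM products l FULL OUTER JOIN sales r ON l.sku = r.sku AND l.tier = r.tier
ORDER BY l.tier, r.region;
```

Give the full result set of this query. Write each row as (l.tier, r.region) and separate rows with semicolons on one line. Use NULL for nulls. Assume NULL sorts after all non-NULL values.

FULL OUTER JOIN keeps every row from both sides; unmatched rows get NULL for the other side's columns.
Matching on l.sku = r.sku AND l.tier = r.tier. A NULL in a compared column never satisfies the condition.
Matched pairs: 0; unmatched l rows kept: 6; unmatched r rows kept: 9.

(BQ, NULL); (BQ, NULL); (BQ, NULL); (HP, NULL); (HP, NULL); (TH, NULL); (NULL, Central); (NULL, Central); (NULL, North); (NULL, West); (NULL, West); (NULL, West); (NULL, West); (NULL, West); (NULL, West)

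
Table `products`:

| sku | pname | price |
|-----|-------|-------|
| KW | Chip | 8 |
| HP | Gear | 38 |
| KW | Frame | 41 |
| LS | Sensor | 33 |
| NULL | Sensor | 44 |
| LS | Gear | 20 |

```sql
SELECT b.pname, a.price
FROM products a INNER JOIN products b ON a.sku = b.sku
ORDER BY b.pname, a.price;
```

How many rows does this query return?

9

INNER JOIN keeps only pairs where the ON condition holds.
Matching on a.sku = b.sku. A NULL in a compared column never satisfies the condition.
- sku=KW: 2 matching b row(s), so 2 row(s) emitted.
- sku=HP: 1 matching b row(s), so 1 row(s) emitted.
- sku=KW: 2 matching b row(s), so 2 row(s) emitted.
- sku=LS: 2 matching b row(s), so 2 row(s) emitted.
- sku=NULL: no matching b row, dropped.
- sku=LS: 2 matching b row(s), so 2 row(s) emitted.
Total: 9 rows.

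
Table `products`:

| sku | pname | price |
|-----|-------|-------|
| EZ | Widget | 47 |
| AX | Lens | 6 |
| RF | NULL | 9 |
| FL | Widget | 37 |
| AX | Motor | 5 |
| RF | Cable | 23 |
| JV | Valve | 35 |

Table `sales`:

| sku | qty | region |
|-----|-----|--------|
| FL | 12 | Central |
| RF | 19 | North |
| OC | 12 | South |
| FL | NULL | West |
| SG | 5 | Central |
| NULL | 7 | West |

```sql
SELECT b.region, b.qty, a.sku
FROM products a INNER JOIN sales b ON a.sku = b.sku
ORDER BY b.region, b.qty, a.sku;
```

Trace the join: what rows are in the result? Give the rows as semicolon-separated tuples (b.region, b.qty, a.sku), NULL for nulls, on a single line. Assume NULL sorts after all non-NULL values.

(Central, 12, FL); (North, 19, RF); (North, 19, RF); (West, NULL, FL)

INNER JOIN keeps only pairs where the ON condition holds.
Matching on a.sku = b.sku. A NULL in a compared column never satisfies the condition.
- sku=EZ: no matching b row, dropped.
- sku=AX: no matching b row, dropped.
- sku=RF: 1 matching b row(s), so 1 row(s) emitted.
- sku=FL: 2 matching b row(s), so 2 row(s) emitted.
- sku=AX: no matching b row, dropped.
- sku=RF: 1 matching b row(s), so 1 row(s) emitted.
- sku=JV: no matching b row, dropped.
After projecting and ordering:
b.region | b.qty | a.sku
Central | 12 | FL
North | 19 | RF
North | 19 | RF
West | NULL | FL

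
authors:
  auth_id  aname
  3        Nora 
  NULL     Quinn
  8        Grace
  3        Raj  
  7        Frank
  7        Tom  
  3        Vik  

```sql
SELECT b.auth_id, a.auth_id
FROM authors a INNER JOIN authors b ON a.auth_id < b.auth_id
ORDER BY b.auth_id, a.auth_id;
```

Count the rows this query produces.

11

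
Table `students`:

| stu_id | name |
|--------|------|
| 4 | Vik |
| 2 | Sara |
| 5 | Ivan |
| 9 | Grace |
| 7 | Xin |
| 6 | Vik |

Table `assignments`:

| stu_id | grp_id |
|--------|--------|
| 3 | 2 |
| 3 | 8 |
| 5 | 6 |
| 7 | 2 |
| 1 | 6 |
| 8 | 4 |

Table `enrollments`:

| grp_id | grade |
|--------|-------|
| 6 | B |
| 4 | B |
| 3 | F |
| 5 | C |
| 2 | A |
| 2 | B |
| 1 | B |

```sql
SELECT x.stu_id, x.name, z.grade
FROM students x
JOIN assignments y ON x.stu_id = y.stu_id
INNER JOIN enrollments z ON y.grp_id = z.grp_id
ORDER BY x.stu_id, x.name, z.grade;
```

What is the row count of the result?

Joins associate left-to-right: students INNER JOIN assignments on stu_id gives 2 intermediate row(s).
Then INNER JOIN `enrollments z` on grp_id: keep only rows whose y.grp_id appears in z.
Result: 3 row(s).

3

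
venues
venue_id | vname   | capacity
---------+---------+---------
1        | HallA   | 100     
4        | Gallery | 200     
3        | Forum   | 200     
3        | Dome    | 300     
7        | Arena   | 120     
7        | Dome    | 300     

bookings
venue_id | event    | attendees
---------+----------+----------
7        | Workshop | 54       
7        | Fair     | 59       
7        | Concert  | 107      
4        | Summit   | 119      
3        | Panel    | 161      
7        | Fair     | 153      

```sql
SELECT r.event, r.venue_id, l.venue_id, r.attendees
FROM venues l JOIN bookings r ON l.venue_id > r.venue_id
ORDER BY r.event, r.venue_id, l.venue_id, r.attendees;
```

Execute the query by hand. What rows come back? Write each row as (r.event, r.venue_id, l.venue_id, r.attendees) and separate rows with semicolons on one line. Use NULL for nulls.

INNER JOIN keeps only pairs where the ON condition holds.
Matching on l.venue_id > r.venue_id.
- l row (venue_id=1): no match → dropped.
- l row (venue_id=4): matches 1 r row(s) → 1 output row(s).
- l row (venue_id=3): no match → dropped.
- l row (venue_id=3): no match → dropped.
- l row (venue_id=7): matches 2 r row(s) → 2 output row(s).
- l row (venue_id=7): matches 2 r row(s) → 2 output row(s).
After projecting and ordering:
r.event | r.venue_id | l.venue_id | r.attendees
Panel | 3 | 4 | 161
Panel | 3 | 7 | 161
Panel | 3 | 7 | 161
Summit | 4 | 7 | 119
Summit | 4 | 7 | 119

(Panel, 3, 4, 161); (Panel, 3, 7, 161); (Panel, 3, 7, 161); (Summit, 4, 7, 119); (Summit, 4, 7, 119)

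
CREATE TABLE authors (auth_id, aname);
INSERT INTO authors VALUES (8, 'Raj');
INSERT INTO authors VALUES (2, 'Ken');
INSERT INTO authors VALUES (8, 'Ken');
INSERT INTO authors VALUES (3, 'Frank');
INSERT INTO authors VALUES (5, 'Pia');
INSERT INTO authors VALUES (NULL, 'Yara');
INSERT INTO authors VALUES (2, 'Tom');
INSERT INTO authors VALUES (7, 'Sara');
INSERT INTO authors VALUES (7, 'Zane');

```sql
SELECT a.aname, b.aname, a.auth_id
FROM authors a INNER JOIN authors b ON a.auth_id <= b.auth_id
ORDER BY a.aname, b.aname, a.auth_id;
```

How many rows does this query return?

39

INNER JOIN keeps only pairs where the ON condition holds.
Matching on a.auth_id <= b.auth_id. A NULL in a compared column never satisfies the condition.
- auth_id=8: 2 matching b row(s), so 2 row(s) emitted.
- auth_id=2: 8 matching b row(s), so 8 row(s) emitted.
- auth_id=8: 2 matching b row(s), so 2 row(s) emitted.
- auth_id=3: 6 matching b row(s), so 6 row(s) emitted.
- auth_id=5: 5 matching b row(s), so 5 row(s) emitted.
- auth_id=NULL: no matching b row, dropped.
- auth_id=2: 8 matching b row(s), so 8 row(s) emitted.
- auth_id=7: 4 matching b row(s), so 4 row(s) emitted.
- auth_id=7: 4 matching b row(s), so 4 row(s) emitted.
Total: 39 rows.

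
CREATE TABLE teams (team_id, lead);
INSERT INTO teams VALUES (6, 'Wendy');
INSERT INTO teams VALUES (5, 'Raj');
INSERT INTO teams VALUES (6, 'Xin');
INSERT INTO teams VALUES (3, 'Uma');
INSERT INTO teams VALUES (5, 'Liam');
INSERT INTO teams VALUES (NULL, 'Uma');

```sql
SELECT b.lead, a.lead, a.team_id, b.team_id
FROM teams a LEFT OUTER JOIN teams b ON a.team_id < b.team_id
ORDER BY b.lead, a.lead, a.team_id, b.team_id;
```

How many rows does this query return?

11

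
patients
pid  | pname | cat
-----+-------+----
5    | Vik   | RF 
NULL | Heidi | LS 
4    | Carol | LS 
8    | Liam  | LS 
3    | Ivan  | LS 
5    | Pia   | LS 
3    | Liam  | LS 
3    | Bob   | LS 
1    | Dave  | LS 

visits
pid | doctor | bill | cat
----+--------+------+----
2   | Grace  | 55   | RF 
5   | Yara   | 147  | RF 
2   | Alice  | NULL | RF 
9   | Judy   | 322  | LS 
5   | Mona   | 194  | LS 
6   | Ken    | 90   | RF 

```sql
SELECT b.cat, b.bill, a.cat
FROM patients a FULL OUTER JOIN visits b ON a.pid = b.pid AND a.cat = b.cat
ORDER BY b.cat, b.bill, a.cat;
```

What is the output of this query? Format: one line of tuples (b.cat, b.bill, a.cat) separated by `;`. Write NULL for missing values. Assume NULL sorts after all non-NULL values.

(LS, 194, LS); (LS, 322, NULL); (RF, 55, NULL); (RF, 90, NULL); (RF, 147, RF); (RF, NULL, NULL); (NULL, NULL, LS); (NULL, NULL, LS); (NULL, NULL, LS); (NULL, NULL, LS); (NULL, NULL, LS); (NULL, NULL, LS); (NULL, NULL, LS)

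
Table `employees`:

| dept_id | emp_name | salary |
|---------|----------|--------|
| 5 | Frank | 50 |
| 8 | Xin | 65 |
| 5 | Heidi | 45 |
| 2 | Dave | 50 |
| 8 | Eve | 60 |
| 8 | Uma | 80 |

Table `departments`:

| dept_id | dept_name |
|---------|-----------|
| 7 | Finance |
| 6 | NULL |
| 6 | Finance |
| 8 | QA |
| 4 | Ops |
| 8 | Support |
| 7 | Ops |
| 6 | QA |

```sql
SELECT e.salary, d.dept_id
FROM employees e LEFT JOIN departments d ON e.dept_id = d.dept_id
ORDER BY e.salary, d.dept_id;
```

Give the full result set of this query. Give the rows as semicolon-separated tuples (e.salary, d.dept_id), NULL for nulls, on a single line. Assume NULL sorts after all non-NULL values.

(45, NULL); (50, NULL); (50, NULL); (60, 8); (60, 8); (65, 8); (65, 8); (80, 8); (80, 8)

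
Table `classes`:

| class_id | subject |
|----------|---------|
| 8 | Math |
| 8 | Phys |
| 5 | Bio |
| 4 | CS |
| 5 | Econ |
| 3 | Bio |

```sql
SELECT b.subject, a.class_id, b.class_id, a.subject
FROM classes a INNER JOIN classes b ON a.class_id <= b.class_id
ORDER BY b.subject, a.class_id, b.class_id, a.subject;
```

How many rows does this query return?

23

INNER JOIN keeps only pairs where the ON condition holds.
Matching on a.class_id <= b.class_id.
- a row (class_id=8): matches 2 b row(s) → 2 output row(s).
- a row (class_id=8): matches 2 b row(s) → 2 output row(s).
- a row (class_id=5): matches 4 b row(s) → 4 output row(s).
- a row (class_id=4): matches 5 b row(s) → 5 output row(s).
- a row (class_id=5): matches 4 b row(s) → 4 output row(s).
- a row (class_id=3): matches 6 b row(s) → 6 output row(s).
Total: 23 rows.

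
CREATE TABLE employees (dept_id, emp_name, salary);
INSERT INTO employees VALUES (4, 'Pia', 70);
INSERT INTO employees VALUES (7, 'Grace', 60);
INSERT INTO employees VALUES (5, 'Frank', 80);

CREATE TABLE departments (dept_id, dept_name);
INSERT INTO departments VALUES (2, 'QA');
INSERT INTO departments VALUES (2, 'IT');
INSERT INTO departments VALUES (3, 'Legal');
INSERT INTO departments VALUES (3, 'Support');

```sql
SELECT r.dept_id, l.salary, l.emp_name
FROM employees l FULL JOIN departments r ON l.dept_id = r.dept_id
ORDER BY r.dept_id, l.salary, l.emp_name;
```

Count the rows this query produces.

7

FULL OUTER JOIN keeps every row from both sides; unmatched rows get NULL for the other side's columns.
Matching on l.dept_id = r.dept_id.
Matched pairs: 0; unmatched l rows kept: 3; unmatched r rows kept: 4.
Total: 0 matched + 7 padded = 7 rows.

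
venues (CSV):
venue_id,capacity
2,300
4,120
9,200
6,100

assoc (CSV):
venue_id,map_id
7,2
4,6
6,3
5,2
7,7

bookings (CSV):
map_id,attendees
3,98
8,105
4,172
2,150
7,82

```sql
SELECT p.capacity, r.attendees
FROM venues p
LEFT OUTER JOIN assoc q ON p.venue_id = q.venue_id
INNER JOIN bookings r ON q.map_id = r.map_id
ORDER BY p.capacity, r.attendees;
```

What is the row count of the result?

1

Evaluate left to right. First `venues p LEFT JOIN assoc q` on venue_id: 4 row(s).
Then INNER JOIN `bookings r` on map_id: keep only rows whose q.map_id appears in r.
Result: 1 row(s).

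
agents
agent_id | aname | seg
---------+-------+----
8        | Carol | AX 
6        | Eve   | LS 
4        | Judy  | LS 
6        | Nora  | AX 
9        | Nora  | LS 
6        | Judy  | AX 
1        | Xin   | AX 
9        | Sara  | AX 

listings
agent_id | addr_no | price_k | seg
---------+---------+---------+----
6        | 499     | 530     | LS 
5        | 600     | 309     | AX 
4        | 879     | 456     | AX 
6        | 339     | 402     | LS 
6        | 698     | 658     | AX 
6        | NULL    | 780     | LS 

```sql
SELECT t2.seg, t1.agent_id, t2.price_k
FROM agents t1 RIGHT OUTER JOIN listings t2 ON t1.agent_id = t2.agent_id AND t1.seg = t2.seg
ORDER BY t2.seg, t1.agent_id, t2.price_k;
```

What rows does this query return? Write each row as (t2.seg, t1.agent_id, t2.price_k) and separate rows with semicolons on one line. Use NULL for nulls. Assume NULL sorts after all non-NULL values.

RIGHT JOIN keeps every row from `listings`; unmatched rows get NULL for `agents`'s columns.
Matching on t1.agent_id = t2.agent_id AND t1.seg = t2.seg.
- t1[0] agent_id=8, seg=AX → no match.
- t1[1] agent_id=6, seg=LS → 3 match(es) in t2 → 3 row(s).
- t1[2] agent_id=4, seg=LS → no match.
- t1[3] agent_id=6, seg=AX → 1 match(es) in t2 → 1 row(s).
- t1[4] agent_id=9, seg=LS → no match.
- t1[5] agent_id=6, seg=AX → 1 match(es) in t2 → 1 row(s).
- t1[6] agent_id=1, seg=AX → no match.
- t1[7] agent_id=9, seg=AX → no match.
- 2 t2 row(s) had no t1 match → kept, t1 columns NULL.
After projecting and ordering:
t2.seg | t1.agent_id | t2.price_k
AX | 6 | 658
AX | 6 | 658
AX | NULL | 309
AX | NULL | 456
LS | 6 | 402
LS | 6 | 530
LS | 6 | 780

(AX, 6, 658); (AX, 6, 658); (AX, NULL, 309); (AX, NULL, 456); (LS, 6, 402); (LS, 6, 530); (LS, 6, 780)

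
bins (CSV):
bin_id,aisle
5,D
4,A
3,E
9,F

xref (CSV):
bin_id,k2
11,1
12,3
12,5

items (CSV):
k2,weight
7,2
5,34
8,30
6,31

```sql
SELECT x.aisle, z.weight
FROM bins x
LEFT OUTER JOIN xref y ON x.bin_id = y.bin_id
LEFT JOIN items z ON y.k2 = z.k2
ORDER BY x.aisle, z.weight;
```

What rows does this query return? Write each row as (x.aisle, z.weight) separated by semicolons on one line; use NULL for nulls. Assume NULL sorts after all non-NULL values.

(A, NULL); (D, NULL); (E, NULL); (F, NULL)

Step 1 — x LEFT JOIN y on bin_id → 4 row(s).
Then LEFT JOIN `items z` on k2: each of those 4 rows is kept; rows whose y.k2 has no match in z get NULL for z's columns.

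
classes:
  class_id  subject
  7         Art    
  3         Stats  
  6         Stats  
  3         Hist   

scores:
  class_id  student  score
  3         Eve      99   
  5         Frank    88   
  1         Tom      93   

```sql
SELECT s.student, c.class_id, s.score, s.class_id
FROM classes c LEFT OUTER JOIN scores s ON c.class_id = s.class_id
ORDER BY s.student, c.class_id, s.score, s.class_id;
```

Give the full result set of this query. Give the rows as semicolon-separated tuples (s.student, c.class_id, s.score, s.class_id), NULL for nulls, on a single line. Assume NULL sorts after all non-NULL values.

LEFT JOIN keeps every row from `classes`; unmatched rows get NULL for `scores`'s columns.
Matching on c.class_id = s.class_id.
- c (class_id=7) has no partner → padded with NULL.
- c (class_id=3) pairs with 1 row(s) of s.
- c (class_id=6) has no partner → padded with NULL.
- c (class_id=3) pairs with 1 row(s) of s.
After projecting and ordering:
s.student | c.class_id | s.score | s.class_id
Eve | 3 | 99 | 3
Eve | 3 | 99 | 3
NULL | 6 | NULL | NULL
NULL | 7 | NULL | NULL

(Eve, 3, 99, 3); (Eve, 3, 99, 3); (NULL, 6, NULL, NULL); (NULL, 7, NULL, NULL)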